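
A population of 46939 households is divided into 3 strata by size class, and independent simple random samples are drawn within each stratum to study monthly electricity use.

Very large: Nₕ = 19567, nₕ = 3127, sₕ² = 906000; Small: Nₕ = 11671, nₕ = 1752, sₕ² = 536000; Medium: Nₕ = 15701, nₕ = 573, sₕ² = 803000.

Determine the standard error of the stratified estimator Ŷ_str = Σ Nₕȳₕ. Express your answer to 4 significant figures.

Var(Ŷ_str) = Σₕ Nₕ²(1 − fₕ)sₕ²/nₕ.
Very large: 19567²·(1 − 3127/19567)·906000/3127 = 9.3202245 × 10^10.
Small: 11671²·(1 − 1752/11671)·536000/1752 = 3.5416582 × 10^10.
Medium: 15701²·(1 − 573/15701)·803000/573 = 3.3286624 × 10^11.
Sum = 4.6148507 × 10^11.
SE = √(4.6148507 × 10^11) = 679300.

679300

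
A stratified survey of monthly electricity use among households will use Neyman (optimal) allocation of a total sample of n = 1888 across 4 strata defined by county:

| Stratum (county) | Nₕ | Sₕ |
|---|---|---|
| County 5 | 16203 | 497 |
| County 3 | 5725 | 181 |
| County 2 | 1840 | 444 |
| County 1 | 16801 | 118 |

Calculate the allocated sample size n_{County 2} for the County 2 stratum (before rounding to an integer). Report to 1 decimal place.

Neyman allocation: nₕ = n·NₕSₕ / Σⱼ NⱼSⱼ.
Σ NⱼSⱼ = 16203·497 + 5725·181 + 1840·444 + 16801·118 = 1.1888594 × 10^7.
n_{County 2} = 1888·1840·444 / (1.1888594 × 10^7) = 129.7.

129.7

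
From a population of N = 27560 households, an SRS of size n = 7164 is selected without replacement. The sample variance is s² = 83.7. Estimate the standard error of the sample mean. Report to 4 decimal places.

Under SRS without replacement, Var(ȳ) = (1 − f)·s²/n with f = n/N = 7164/27560 = 0.25994194.
Var(ȳ) = (1 − 0.25994194)·83.7/7164 = 0.74005806·0.011683417 = 0.0086464069.
SE(ȳ) = √(0.0086464069) = 0.0930.

0.0930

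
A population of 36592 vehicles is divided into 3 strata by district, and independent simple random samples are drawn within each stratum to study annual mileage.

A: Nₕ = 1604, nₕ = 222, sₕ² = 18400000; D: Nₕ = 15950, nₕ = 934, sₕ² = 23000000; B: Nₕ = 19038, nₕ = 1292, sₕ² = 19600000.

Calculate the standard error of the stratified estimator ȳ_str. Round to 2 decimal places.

Var(ȳ_str) = Σₕ Wₕ²(1 − fₕ)sₕ²/nₕ with Wₕ = Nₕ/N, N = 36592.
A: Wₕ = 0.04383472; term = 0.04383472²·(1 − 0.13840399)·18400000/222 = 137.21607.
D: Wₕ = 0.43588763; term = 0.43588763²·(1 − 0.05855799)·23000000/934 = 4404.7738.
B: Wₕ = 0.52027766; term = 0.52027766²·(1 − 0.06786427)·19600000/1292 = 3827.7456.
Sum = 8369.7355.
SE = √(8369.7355) = 91.49.

91.49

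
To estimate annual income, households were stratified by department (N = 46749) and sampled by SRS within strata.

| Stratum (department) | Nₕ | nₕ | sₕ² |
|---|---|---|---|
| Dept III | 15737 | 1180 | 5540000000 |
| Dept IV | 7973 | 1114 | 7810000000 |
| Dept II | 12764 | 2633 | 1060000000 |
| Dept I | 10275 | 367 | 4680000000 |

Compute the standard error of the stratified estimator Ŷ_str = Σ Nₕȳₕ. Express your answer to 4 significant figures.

Var(Ŷ_str) = Σₕ Nₕ²(1 − fₕ)sₕ²/nₕ.
Dept III: 15737²·(1 − 1180/15737)·5540000000/1180 = 1.0755277 × 10^15.
Dept IV: 7973²·(1 − 1114/7973)·7810000000/1114 = 3.8339673 × 10^14.
Dept II: 12764²·(1 − 2633/12764)·1060000000/2633 = 5.2058796 × 10^13.
Dept I: 10275²·(1 − 367/10275)·4680000000/367 = 1.298218 × 10^15.
Sum = 2.8092012 × 10^15.
SE = √(2.8092012 × 10^15) = 5.300 × 10^7.

5.300 × 10^7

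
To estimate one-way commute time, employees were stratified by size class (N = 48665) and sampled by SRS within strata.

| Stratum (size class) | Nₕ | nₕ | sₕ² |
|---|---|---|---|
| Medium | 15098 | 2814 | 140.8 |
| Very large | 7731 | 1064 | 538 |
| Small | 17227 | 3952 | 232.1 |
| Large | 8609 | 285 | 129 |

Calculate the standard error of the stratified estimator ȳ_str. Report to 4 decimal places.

0.1852

Var(ȳ_str) = Σₕ Wₕ²(1 − fₕ)sₕ²/nₕ with Wₕ = Nₕ/N, N = 48665.
Medium: Wₕ = 0.31024350; term = 0.31024350²·(1 − 0.18638230)·140.8/2814 = 0.00391836.
Very large: Wₕ = 0.15886160; term = 0.15886160²·(1 − 0.13762773)·538/1064 = 0.011004576.
Small: Wₕ = 0.35399158; term = 0.35399158²·(1 − 0.22940733)·232.1/3952 = 0.0056711212.
Large: Wₕ = 0.17690332; term = 0.17690332²·(1 − 0.03310489)·129/285 = 0.013696077.
Sum = 0.034290134.
SE = √(0.034290134) = 0.1852.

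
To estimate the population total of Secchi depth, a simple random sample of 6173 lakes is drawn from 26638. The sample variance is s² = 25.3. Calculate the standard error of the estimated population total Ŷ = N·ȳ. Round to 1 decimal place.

Var(Ŷ) = N²·Var(ȳ) = N²·(1 − n/N)·s²/n.
f = 6173/26638 = 0.23173662; Var(ȳ) = 0.76826338·25.3/6173 = 0.0031487224.
Var(Ŷ) = 26638² · 0.0031487224 = 2.23428 × 10^6.
SE(Ŷ) = √(2.23428 × 10^6) = 1494.8.

1494.8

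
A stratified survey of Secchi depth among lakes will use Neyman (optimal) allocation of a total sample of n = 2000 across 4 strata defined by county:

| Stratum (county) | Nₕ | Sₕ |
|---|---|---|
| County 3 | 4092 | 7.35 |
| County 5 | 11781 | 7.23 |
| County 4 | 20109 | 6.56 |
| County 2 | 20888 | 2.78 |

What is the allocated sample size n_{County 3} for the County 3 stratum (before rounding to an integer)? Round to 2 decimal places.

Neyman allocation: nₕ = n·NₕSₕ / Σⱼ NⱼSⱼ.
Σ NⱼSⱼ = 4092·7.35 + 11781·7.23 + 20109·6.56 + 20888·2.78 = 305236.51.
n_{County 3} = 2000·4092·7.35 / 305236.51 = 197.07.

197.07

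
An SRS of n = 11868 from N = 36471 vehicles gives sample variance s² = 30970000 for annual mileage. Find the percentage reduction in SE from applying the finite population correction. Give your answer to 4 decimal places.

17.8665

f = n/N = 11868/36471 = 0.32540923.
SE_no-fpc = √(s²/n) = 51.08364; SE_fpc = √((1−f)s²/n) = 41.956768.
Ratio = √(1−f) = 0.82133475. Reduction = 100·(1 − 0.82133475) = 17.8665%.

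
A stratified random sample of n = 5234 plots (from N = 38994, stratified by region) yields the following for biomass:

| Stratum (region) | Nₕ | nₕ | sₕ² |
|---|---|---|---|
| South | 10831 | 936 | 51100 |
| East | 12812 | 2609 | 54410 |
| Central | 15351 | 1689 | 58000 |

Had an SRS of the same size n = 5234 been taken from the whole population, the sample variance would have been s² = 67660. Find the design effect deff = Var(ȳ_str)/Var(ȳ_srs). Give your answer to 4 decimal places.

Var(ȳ_str) = Σ Wₕ²(1−fₕ)sₕ²/nₕ with Wₕ = Nₕ/38994:
  South: (10831/38994)²·(1−936/10831)·51100/936 = 3.8479891
  East: (12812/38994)²·(1−2609/12812)·54410/2609 = 1.792891
  Central: (15351/38994)²·(1−1689/15351)·58000/1689 = 4.7364583
  → Var(ȳ_str) = 10.377338.
Var(ȳ_srs) = (1 − 5234/38994)·67660/5234 = 11.191877.
deff = 10.377338 / 11.191877 = 0.9272.

0.9272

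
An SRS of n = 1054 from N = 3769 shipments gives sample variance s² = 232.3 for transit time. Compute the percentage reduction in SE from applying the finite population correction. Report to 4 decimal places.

15.1266

f = n/N = 1054/3769 = 0.27964977.
SE_no-fpc = √(s²/n) = 0.46946617; SE_fpc = √((1−f)s²/n) = 0.39845213.
Ratio = √(1−f) = 0.84873448. Reduction = 100·(1 − 0.84873448) = 15.1266%.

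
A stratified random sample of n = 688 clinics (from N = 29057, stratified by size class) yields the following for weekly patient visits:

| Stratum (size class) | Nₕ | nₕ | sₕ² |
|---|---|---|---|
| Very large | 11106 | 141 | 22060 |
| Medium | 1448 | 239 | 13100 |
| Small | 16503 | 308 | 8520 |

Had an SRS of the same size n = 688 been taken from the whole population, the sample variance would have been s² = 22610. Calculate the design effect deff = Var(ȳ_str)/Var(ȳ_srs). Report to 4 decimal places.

0.9798

Var(ȳ_str) = Σ Wₕ²(1−fₕ)sₕ²/nₕ with Wₕ = Nₕ/29057:
  Very large: (11106/29057)²·(1−141/11106)·22060/141 = 22.565822
  Medium: (1448/29057)²·(1−239/1448)·13100/239 = 0.11364929
  Small: (16503/29057)²·(1−308/16503)·8520/308 = 8.7565127
  → Var(ȳ_str) = 31.435984.
Var(ȳ_srs) = (1 − 688/29057)·22610/688 = 32.085246.
deff = 31.435984 / 32.085246 = 0.9798.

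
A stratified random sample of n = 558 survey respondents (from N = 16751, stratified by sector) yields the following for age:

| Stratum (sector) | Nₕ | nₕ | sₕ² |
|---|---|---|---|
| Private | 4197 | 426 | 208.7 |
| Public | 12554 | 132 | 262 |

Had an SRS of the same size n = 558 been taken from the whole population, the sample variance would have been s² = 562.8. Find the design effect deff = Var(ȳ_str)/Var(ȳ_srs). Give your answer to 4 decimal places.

Var(ȳ_str) = Σ Wₕ²(1−fₕ)sₕ²/nₕ with Wₕ = Nₕ/16751:
  Private: (4197/16751)²·(1−426/4197)·208.7/426 = 0.027632926
  Public: (12554/16751)²·(1−132/12554)·262/132 = 1.1031118
  → Var(ȳ_str) = 1.1307447.
Var(ȳ_srs) = (1 − 558/16751)·562.8/558 = 0.97500416.
deff = 1.1307447 / 0.97500416 = 1.1597.

1.1597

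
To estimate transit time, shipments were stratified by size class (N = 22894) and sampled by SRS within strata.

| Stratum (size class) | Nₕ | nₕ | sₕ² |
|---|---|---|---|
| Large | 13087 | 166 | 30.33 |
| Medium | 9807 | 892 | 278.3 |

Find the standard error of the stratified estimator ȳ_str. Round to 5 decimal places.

Var(ȳ_str) = Σₕ Wₕ²(1 − fₕ)sₕ²/nₕ with Wₕ = Nₕ/N, N = 22894.
Large: Wₕ = 0.57163449; term = 0.57163449²·(1 − 0.01268434)·30.33/166 = 0.058946387.
Medium: Wₕ = 0.42836551; term = 0.42836551²·(1 − 0.09095544)·278.3/892 = 0.052043023.
Sum = 0.11098941.
SE = √(0.11098941) = 0.33315.

0.33315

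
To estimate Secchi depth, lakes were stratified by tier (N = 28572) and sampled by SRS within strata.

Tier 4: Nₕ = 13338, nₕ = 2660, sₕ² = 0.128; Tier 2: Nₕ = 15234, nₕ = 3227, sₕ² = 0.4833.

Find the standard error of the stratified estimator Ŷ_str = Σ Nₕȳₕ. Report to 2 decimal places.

185.06

Var(Ŷ_str) = Σₕ Nₕ²(1 − fₕ)sₕ²/nₕ.
Tier 4: 13338²·(1 − 2660/13338)·0.128/2660 = 6853.4455.
Tier 2: 15234²·(1 − 3227/15234)·0.4833/3227 = 27394.684.
Sum = 34248.13.
SE = √(34248.13) = 185.06.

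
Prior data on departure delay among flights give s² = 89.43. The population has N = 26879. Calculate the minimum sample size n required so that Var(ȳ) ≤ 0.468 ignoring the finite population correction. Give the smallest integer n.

Without fpc, n₀ = s²/D = 89.43/0.468 = 191.0897.
Rounding up, n = 192.

192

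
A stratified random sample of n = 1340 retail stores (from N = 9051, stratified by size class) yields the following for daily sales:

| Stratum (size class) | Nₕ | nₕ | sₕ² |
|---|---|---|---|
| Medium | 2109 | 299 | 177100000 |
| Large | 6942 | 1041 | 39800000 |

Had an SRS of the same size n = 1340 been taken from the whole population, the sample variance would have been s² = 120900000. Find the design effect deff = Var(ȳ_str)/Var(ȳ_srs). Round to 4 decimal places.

0.6078

Var(ȳ_str) = Σ Wₕ²(1−fₕ)sₕ²/nₕ with Wₕ = Nₕ/9051:
  Medium: (2109/9051)²·(1−299/2109)·177100000/299 = 27600.02
  Large: (6942/9051)²·(1−1041/6942)·39800000/1041 = 19118.307
  → Var(ȳ_str) = 46718.327.
Var(ȳ_srs) = (1 − 1340/9051)·120900000/1340 = 76866.241.
deff = 46718.327 / 76866.241 = 0.6078.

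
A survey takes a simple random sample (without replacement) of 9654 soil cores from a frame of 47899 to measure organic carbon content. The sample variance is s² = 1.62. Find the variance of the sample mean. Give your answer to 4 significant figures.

Under SRS without replacement, Var(ȳ) = (1 − f)·s²/n with f = n/N = 9654/47899 = 0.20154909.
Var(ȳ) = (1 − 0.20154909)·1.62/9654 = 0.79845091·1.6780609 × 10^-4 = 1.3398493 × 10^-4.

1.340 × 10^-4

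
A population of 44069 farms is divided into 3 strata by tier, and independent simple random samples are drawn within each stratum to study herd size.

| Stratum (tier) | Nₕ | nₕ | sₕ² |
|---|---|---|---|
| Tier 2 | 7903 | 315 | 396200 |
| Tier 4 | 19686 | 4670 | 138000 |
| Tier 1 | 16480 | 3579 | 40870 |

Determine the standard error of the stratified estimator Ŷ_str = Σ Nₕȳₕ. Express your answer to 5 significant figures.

Var(Ŷ_str) = Σₕ Nₕ²(1 − fₕ)sₕ²/nₕ.
Tier 2: 7903²·(1 − 315/7903)·396200/315 = 7.5426372 × 10^10.
Tier 4: 19686²·(1 − 4670/19686)·138000/4670 = 8.735222 × 10^9.
Tier 1: 16480²·(1 − 3579/16480)·40870/3579 = 2.4278593 × 10^9.
Sum = 8.6589453 × 10^10.
SE = √(8.6589453 × 10^10) = 294260.

294260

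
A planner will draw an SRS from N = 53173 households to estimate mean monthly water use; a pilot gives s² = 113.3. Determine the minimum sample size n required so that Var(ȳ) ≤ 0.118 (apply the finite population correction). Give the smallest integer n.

Without fpc, n₀ = s²/D = 113.3/0.118 = 960.1695.
With fpc, (1 − n/N)·s²/n ≤ D requires n ≥ n₀/(1 + n₀/N) = 960.1695/(1 + 960.1695/53173) = 943.1388.
Rounding up, n = 944.

944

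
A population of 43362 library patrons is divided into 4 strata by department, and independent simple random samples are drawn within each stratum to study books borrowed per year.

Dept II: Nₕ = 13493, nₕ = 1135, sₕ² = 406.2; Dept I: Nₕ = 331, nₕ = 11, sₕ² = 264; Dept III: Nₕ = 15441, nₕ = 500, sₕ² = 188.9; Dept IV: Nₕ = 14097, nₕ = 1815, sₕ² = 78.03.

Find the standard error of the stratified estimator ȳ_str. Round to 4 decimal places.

Var(ȳ_str) = Σₕ Wₕ²(1 − fₕ)sₕ²/nₕ with Wₕ = Nₕ/N, N = 43362.
Dept II: Wₕ = 0.31117107; term = 0.31117107²·(1 − 0.08411769)·406.2/1135 = 0.03173819.
Dept I: Wₕ = 0.00763341; term = 0.00763341²·(1 − 0.03323263)·264/11 = 0.001351981.
Dept III: Wₕ = 0.35609520; term = 0.35609520²·(1 − 0.03238132)·188.9/500 = 0.046355197.
Dept IV: Wₕ = 0.32510032; term = 0.32510032²·(1 − 0.12875080)·78.03/1815 = 0.0039587872.
Sum = 0.083404155.
SE = √(0.083404155) = 0.2888.

0.2888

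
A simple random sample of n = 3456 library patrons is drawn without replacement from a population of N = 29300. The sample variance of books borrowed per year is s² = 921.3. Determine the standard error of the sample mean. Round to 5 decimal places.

0.48491

Under SRS without replacement, Var(ȳ) = (1 − f)·s²/n with f = n/N = 3456/29300 = 0.11795222.
Var(ȳ) = (1 − 0.11795222)·921.3/3456 = 0.88204778·0.26657986 = 0.23513618.
SE(ȳ) = √(0.23513618) = 0.48491.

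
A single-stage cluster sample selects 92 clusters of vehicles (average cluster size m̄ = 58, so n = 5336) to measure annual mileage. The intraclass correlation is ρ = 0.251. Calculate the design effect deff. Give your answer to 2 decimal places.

15.31

deff = 1 + (58 − 1)·0.251 = 1 + 14.307 = 15.307.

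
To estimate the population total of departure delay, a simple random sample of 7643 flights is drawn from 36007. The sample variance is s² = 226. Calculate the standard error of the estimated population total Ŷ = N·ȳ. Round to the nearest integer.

Var(Ŷ) = N²·Var(ȳ) = N²·(1 − n/N)·s²/n.
f = 7643/36007 = 0.21226428; Var(ȳ) = 0.78773572·226/7643 = 0.023292983.
Var(Ŷ) = 36007² · 0.023292983 = 3.0199447 × 10^7.
SE(Ŷ) = √(3.0199447 × 10^7) = 5495.

5495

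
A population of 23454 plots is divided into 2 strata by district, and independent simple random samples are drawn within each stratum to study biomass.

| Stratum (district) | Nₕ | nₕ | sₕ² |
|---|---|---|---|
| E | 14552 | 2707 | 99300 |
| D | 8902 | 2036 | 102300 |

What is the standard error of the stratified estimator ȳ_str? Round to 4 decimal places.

4.1325

Var(ȳ_str) = Σₕ Wₕ²(1 − fₕ)sₕ²/nₕ with Wₕ = Nₕ/N, N = 23454.
E: Wₕ = 0.62044854; term = 0.62044854²·(1 − 0.18602254)·99300/2707 = 11.494363.
D: Wₕ = 0.37955146; term = 0.37955146²·(1 − 0.22871265)·102300/2036 = 5.5828429.
Sum = 17.077206.
SE = √(17.077206) = 4.1325.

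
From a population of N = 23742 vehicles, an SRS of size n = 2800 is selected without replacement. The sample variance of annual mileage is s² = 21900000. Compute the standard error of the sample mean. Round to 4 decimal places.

83.0603

Under SRS without replacement, Var(ȳ) = (1 − f)·s²/n with f = n/N = 2800/23742 = 0.11793446.
Var(ȳ) = (1 − 0.11793446)·21900000/2800 = 0.88206554·7821.4286 = 6899.0126.
SE(ȳ) = √(6899.0126) = 83.0603.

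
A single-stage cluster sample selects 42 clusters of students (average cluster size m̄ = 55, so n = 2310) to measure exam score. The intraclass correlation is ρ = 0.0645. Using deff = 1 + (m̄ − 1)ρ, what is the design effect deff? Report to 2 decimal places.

deff = 1 + (55 − 1)·0.0645 = 1 + 3.483 = 4.483.

4.48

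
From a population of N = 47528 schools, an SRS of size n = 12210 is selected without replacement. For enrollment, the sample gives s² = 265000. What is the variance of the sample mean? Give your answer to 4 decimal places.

16.1279

Under SRS without replacement, Var(ȳ) = (1 − f)·s²/n with f = n/N = 12210/47528 = 0.25690120.
Var(ȳ) = (1 − 0.25690120)·265000/12210 = 0.74309880·21.703522 = 16.127861.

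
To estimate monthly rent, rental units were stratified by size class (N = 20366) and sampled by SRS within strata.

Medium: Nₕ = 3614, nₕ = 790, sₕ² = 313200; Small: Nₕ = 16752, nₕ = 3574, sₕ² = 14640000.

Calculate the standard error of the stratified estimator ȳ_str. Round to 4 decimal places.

46.7967

Var(ȳ_str) = Σₕ Wₕ²(1 − fₕ)sₕ²/nₕ with Wₕ = Nₕ/N, N = 20366.
Medium: Wₕ = 0.17745262; term = 0.17745262²·(1 − 0.21859436)·313200/790 = 9.7551965.
Small: Wₕ = 0.82254738; term = 0.82254738²·(1 − 0.21334766)·14640000/3574 = 2180.1743.
Sum = 2189.9295.
SE = √(2189.9295) = 46.7967.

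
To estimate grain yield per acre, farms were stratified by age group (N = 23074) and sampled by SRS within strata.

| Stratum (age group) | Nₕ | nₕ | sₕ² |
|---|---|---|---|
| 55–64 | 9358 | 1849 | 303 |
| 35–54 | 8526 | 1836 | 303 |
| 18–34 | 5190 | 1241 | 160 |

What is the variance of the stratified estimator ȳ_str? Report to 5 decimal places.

Var(ȳ_str) = Σₕ Wₕ²(1 − fₕ)sₕ²/nₕ with Wₕ = Nₕ/N, N = 23074.
55–64: Wₕ = 0.40556470; term = 0.40556470²·(1 − 0.19758495)·303/1849 = 0.021628435.
35–54: Wₕ = 0.36950680; term = 0.36950680²·(1 − 0.21534131)·303/1836 = 0.017680544.
18–34: Wₕ = 0.22492849; term = 0.22492849²·(1 − 0.23911368)·160/1241 = 0.0049631445.
Sum = 0.044272124.

0.04427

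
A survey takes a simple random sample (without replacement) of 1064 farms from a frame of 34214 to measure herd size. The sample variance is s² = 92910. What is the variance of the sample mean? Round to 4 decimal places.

Under SRS without replacement, Var(ȳ) = (1 − f)·s²/n with f = n/N = 1064/34214 = 0.03109838.
Var(ȳ) = (1 − 0.03109838)·92910/1064 = 0.96890162·87.321429 = 84.605874.

84.6059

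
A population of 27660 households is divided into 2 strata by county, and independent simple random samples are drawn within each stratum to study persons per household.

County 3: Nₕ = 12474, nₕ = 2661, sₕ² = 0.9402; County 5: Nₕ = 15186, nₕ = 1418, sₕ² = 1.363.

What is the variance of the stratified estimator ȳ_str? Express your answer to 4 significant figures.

3.192 × 10^-4

Var(ȳ_str) = Σₕ Wₕ²(1 − fₕ)sₕ²/nₕ with Wₕ = Nₕ/N, N = 27660.
County 3: Wₕ = 0.45097614; term = 0.45097614²·(1 − 0.21332371)·0.9402/2661 = 5.6529945 × 10^-5.
County 5: Wₕ = 0.54902386; term = 0.54902386²·(1 − 0.09337548)·1.363/1418 = 2.6268152 × 10^-4.
Sum = 3.1921147 × 10^-4.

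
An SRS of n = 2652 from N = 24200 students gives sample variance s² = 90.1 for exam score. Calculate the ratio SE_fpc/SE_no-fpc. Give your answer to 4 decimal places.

0.9436

f = n/N = 2652/24200 = 0.10958678.
SE_no-fpc = √(s²/n) = 0.18432135; SE_fpc = √((1−f)s²/n) = 0.17392877.
Ratio = √(1−f) = 0.94361710.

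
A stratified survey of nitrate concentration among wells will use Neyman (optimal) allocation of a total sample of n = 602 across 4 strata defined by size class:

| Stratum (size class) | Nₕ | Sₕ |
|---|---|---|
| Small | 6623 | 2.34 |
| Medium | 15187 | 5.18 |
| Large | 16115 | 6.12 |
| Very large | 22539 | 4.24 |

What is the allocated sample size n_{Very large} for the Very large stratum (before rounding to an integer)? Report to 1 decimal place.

199.5

Neyman allocation: nₕ = n·NₕSₕ / Σⱼ NⱼSⱼ.
Σ NⱼSⱼ = 6623·2.34 + 15187·5.18 + 16115·6.12 + 22539·4.24 = 288355.64.
n_{Very large} = 602·22539·4.24 / 288355.64 = 199.5.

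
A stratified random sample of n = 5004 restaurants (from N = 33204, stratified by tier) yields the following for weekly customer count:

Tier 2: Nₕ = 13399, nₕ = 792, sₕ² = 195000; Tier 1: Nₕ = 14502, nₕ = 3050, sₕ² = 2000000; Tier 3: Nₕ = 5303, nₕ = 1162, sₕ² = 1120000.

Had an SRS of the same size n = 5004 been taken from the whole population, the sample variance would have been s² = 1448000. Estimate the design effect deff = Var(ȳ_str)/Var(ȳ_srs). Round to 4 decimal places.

Var(ȳ_str) = Σ Wₕ²(1−fₕ)sₕ²/nₕ with Wₕ = Nₕ/33204:
  Tier 2: (13399/33204)²·(1−792/13399)·195000/792 = 37.723568
  Tier 1: (14502/33204)²·(1−3050/14502)·2000000/3050 = 98.777626
  Tier 3: (5303/33204)²·(1−1162/5303)·1120000/1162 = 19.198086
  → Var(ȳ_str) = 155.69928.
Var(ȳ_srs) = (1 − 5004/33204)·1448000/5004 = 245.7593.
deff = 155.69928 / 245.7593 = 0.6335.

0.6335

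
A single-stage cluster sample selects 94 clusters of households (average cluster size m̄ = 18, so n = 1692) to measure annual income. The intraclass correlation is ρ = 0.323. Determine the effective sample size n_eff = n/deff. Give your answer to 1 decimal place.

deff = 1 + (18 − 1)·0.323 = 1 + 5.491 = 6.491.
n_eff = 1692 / 6.491 = 260.7.

260.7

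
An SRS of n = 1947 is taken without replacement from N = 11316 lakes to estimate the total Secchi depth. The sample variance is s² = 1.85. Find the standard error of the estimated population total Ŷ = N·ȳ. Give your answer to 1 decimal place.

Var(Ŷ) = N²·Var(ȳ) = N²·(1 − n/N)·s²/n.
f = 1947/11316 = 0.17205726; Var(ȳ) = 0.82794274·1.85/1947 = 7.8669443 × 10^-4.
Var(Ŷ) = 11316² · (7.8669443 × 10^-4) = 100737.68.
SE(Ŷ) = √(100737.68) = 317.4.

317.4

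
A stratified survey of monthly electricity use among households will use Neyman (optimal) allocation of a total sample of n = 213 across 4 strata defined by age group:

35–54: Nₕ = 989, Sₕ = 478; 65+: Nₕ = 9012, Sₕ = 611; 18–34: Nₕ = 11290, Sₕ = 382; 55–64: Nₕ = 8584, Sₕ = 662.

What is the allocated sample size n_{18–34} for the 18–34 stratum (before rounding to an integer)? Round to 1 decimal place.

57.5

Neyman allocation: nₕ = n·NₕSₕ / Σⱼ NⱼSⱼ.
Σ NⱼSⱼ = 989·478 + 9012·611 + 11290·382 + 8584·662 = 1.5974462 × 10^7.
n_{18–34} = 213·11290·382 / (1.5974462 × 10^7) = 57.5.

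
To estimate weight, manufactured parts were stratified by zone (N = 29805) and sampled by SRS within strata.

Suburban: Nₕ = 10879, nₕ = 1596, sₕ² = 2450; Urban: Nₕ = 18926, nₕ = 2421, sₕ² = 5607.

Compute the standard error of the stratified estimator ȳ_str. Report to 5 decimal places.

0.99444

Var(ȳ_str) = Σₕ Wₕ²(1 − fₕ)sₕ²/nₕ with Wₕ = Nₕ/N, N = 29805.
Suburban: Wₕ = 0.36500587; term = 0.36500587²·(1 − 0.14670466)·2450/1596 = 0.1745148.
Urban: Wₕ = 0.63499413; term = 0.63499413²·(1 − 0.12791926)·5607/2421 = 0.81438896.
Sum = 0.98890376.
SE = √(0.98890376) = 0.99444.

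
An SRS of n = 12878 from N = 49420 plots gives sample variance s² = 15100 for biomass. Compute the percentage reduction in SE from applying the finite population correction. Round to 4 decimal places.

f = n/N = 12878/49420 = 0.26058276.
SE_no-fpc = √(s²/n) = 1.0828399; SE_fpc = √((1−f)s²/n) = 0.93112728.
Ratio = √(1−f) = 0.85989374. Reduction = 100·(1 − 0.85989374) = 14.0106%.

14.0106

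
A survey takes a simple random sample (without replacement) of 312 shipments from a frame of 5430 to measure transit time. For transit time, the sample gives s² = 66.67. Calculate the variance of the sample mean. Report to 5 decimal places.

Under SRS without replacement, Var(ȳ) = (1 − f)·s²/n with f = n/N = 312/5430 = 0.05745856.
Var(ȳ) = (1 − 0.05745856)·66.67/312 = 0.94254144·0.2136859 = 0.20140781.

0.20141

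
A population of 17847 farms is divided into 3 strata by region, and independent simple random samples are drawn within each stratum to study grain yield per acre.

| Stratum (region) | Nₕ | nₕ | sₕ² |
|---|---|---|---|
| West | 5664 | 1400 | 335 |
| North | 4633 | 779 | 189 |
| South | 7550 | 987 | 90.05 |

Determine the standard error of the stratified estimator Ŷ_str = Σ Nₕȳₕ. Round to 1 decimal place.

3825.2

Var(Ŷ_str) = Σₕ Nₕ²(1 − fₕ)sₕ²/nₕ.
West: 5664²·(1 − 1400/5664)·335/1400 = 5.7790601 × 10^6.
North: 4633²·(1 − 779/4633)·189/779 = 4.3320988 × 10^6.
South: 7550²·(1 − 987/7550)·90.05/987 = 4.5208065 × 10^6.
Sum = 1.4631965 × 10^7.
SE = √(1.4631965 × 10^7) = 3825.2.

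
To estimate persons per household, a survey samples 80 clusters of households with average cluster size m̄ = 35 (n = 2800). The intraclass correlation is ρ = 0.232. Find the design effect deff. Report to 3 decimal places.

deff = 1 + (35 − 1)·0.232 = 1 + 7.888 = 8.888.

8.888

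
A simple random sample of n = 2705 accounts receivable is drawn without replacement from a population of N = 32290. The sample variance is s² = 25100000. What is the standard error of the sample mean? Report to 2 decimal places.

92.21

Under SRS without replacement, Var(ȳ) = (1 − f)·s²/n with f = n/N = 2705/32290 = 0.08377207.
Var(ȳ) = (1 − 0.08377207)·25100000/2705 = 0.91622793·9279.1128 = 8501.7823.
SE(ȳ) = √(8501.7823) = 92.21.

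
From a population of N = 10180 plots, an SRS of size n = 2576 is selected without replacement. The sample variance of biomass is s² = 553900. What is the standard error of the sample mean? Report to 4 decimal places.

Under SRS without replacement, Var(ȳ) = (1 − f)·s²/n with f = n/N = 2576/10180 = 0.25304519.
Var(ȳ) = (1 − 0.25304519)·553900/2576 = 0.74695481·215.02329 = 160.61268.
SE(ȳ) = √(160.61268) = 12.6733.

12.6733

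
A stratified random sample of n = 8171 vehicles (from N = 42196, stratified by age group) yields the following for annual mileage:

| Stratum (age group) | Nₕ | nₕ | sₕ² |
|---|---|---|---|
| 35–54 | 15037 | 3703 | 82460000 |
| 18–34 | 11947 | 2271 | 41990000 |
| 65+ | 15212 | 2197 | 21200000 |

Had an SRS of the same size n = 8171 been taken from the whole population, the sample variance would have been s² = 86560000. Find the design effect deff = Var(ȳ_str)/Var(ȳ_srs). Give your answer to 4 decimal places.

Var(ȳ_str) = Σ Wₕ²(1−fₕ)sₕ²/nₕ with Wₕ = Nₕ/42196:
  35–54: (15037/42196)²·(1−3703/15037)·82460000/3703 = 2131.53
  18–34: (11947/42196)²·(1−2271/11947)·41990000/2271 = 1200.4412
  65+: (15212/42196)²·(1−2197/15212)·21200000/2197 = 1072.9852
  → Var(ȳ_str) = 4404.9564.
Var(ȳ_srs) = (1 − 8171/42196)·86560000/8171 = 8542.1833.
deff = 4404.9564 / 8542.1833 = 0.5157.

0.5157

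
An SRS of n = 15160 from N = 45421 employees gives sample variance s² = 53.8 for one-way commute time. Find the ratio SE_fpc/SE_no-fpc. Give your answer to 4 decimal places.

0.8162

f = n/N = 15160/45421 = 0.33376632.
SE_no-fpc = √(s²/n) = 0.059571912; SE_fpc = √((1−f)s²/n) = 0.048624464.
Ratio = √(1−f) = 0.81623139.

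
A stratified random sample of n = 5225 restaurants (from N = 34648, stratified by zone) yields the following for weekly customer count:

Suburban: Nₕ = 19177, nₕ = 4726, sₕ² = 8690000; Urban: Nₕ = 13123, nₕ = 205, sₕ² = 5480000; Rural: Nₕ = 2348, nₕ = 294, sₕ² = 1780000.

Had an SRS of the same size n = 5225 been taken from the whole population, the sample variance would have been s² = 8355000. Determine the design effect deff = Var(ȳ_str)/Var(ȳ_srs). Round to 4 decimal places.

3.1104

Var(ȳ_str) = Σ Wₕ²(1−fₕ)sₕ²/nₕ with Wₕ = Nₕ/34648:
  Suburban: (19177/34648)²·(1−4726/19177)·8690000/4726 = 424.47126
  Urban: (13123/34648)²·(1−205/13123)·5480000/205 = 3774.8419
  Rural: (2348/34648)²·(1−294/2348)·1780000/294 = 24.322872
  → Var(ȳ_str) = 4223.636.
Var(ȳ_srs) = (1 − 5225/34648)·8355000/5225 = 1357.9036.
deff = 4223.636 / 1357.9036 = 3.1104.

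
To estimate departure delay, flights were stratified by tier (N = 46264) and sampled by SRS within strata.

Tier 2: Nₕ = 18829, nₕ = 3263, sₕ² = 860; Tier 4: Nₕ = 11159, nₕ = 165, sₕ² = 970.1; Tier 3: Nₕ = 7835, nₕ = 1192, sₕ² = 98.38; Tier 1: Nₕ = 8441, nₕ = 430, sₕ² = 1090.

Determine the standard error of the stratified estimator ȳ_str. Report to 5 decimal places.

0.67467

Var(ȳ_str) = Σₕ Wₕ²(1 − fₕ)sₕ²/nₕ with Wₕ = Nₕ/N, N = 46264.
Tier 2: Wₕ = 0.40699032; term = 0.40699032²·(1 − 0.17329651)·860/3263 = 0.036091032.
Tier 4: Wₕ = 0.24120266; term = 0.24120266²·(1 − 0.01478627)·970.1/165 = 0.33699791.
Tier 3: Wₕ = 0.16935414; term = 0.16935414²·(1 − 0.15213784)·98.38/1192 = 0.0020070004.
Tier 1: Wₕ = 0.18245288; term = 0.18245288²·(1 − 0.05094183)·1090/430 = 0.080085209.
Sum = 0.45518115.
SE = √(0.45518115) = 0.67467.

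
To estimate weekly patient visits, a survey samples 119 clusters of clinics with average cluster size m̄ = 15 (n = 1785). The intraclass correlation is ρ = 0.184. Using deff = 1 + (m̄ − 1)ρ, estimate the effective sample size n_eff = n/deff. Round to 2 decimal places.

deff = 1 + (15 − 1)·0.184 = 1 + 2.576 = 3.576.
n_eff = 1785 / 3.576 = 499.16.

499.16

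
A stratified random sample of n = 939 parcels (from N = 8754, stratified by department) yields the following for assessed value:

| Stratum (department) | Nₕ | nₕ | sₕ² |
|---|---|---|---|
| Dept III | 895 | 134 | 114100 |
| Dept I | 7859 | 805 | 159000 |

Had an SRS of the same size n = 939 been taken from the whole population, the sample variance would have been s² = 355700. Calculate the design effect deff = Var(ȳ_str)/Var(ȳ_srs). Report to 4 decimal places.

0.4449

Var(ȳ_str) = Σ Wₕ²(1−fₕ)sₕ²/nₕ with Wₕ = Nₕ/8754:
  Dept III: (895/8754)²·(1−134/895)·114100/134 = 7.5679012
  Dept I: (7859/8754)²·(1−805/7859)·159000/805 = 142.8864
  → Var(ȳ_str) = 150.4543.
Var(ȳ_srs) = (1 − 939/8754)·355700/939 = 338.17439.
deff = 150.4543 / 338.17439 = 0.4449.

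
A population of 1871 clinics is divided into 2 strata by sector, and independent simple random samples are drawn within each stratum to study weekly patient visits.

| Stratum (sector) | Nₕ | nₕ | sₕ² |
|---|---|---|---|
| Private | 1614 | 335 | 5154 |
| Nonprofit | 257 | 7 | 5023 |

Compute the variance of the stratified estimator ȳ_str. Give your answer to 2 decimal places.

22.24

Var(ȳ_str) = Σₕ Wₕ²(1 − fₕ)sₕ²/nₕ with Wₕ = Nₕ/N, N = 1871.
Private: Wₕ = 0.86264030; term = 0.86264030²·(1 − 0.20755886)·5154/335 = 9.0724818.
Nonprofit: Wₕ = 0.13735970; term = 0.13735970²·(1 − 0.02723735)·5023/7 = 13.170149.
Sum = 22.242631.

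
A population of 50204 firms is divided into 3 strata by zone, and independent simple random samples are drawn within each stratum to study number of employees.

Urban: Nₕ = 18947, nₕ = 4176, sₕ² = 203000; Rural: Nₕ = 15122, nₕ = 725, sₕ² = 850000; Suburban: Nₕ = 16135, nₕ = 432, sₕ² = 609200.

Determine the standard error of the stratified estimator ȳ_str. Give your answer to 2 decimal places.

Var(ȳ_str) = Σₕ Wₕ²(1 − fₕ)sₕ²/nₕ with Wₕ = Nₕ/N, N = 50204.
Urban: Wₕ = 0.37740021; term = 0.37740021²·(1 − 0.22040429)·203000/4176 = 5.3977064.
Rural: Wₕ = 0.30121106; term = 0.30121106²·(1 − 0.04794339)·850000/725 = 101.2711.
Suburban: Wₕ = 0.32138873; term = 0.32138873²·(1 − 0.02677409)·609200/432 = 141.75915.
Sum = 248.42796.
SE = √(248.42796) = 15.76.

15.76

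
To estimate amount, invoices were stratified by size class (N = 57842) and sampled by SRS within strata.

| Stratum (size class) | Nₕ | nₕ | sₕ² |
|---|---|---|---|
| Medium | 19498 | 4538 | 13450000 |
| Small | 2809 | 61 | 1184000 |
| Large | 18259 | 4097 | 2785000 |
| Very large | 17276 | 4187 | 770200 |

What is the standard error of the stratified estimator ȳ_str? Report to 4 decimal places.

19.1873

Var(ȳ_str) = Σₕ Wₕ²(1 − fₕ)sₕ²/nₕ with Wₕ = Nₕ/N, N = 57842.
Medium: Wₕ = 0.33709070; term = 0.33709070²·(1 − 0.23274182)·13450000/4538 = 258.4002.
Small: Wₕ = 0.04856333; term = 0.04856333²·(1 − 0.02171591)·1184000/61 = 44.782025.
Large: Wₕ = 0.31567027; term = 0.31567027²·(1 − 0.22438250)·2785000/4097 = 52.538082.
Very large: Wₕ = 0.29867570; term = 0.29867570²·(1 − 0.24235934)·770200/4187 = 12.432647.
Sum = 368.15295.
SE = √(368.15295) = 19.1873.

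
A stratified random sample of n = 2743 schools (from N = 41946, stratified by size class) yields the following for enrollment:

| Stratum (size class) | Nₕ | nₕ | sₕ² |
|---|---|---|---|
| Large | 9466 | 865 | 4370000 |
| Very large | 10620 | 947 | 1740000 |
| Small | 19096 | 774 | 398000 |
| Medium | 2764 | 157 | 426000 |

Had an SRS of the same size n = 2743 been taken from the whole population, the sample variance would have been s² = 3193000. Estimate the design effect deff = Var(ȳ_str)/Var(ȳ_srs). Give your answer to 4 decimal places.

0.4177

Var(ȳ_str) = Σ Wₕ²(1−fₕ)sₕ²/nₕ with Wₕ = Nₕ/41946:
  Large: (9466/41946)²·(1−865/9466)·4370000/865 = 233.77586
  Very large: (10620/41946)²·(1−947/10620)·1740000/947 = 107.27632
  Small: (19096/41946)²·(1−774/19096)·398000/774 = 102.25305
  Medium: (2764/41946)²·(1−157/2764)·426000/157 = 11.112401
  → Var(ȳ_str) = 454.41763.
Var(ȳ_srs) = (1 − 2743/41946)·3193000/2743 = 1087.9323.
deff = 454.41763 / 1087.9323 = 0.4177.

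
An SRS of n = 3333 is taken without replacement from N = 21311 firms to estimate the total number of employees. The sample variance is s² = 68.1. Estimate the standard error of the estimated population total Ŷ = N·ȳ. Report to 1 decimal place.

2797.9

Var(Ŷ) = N²·Var(ȳ) = N²·(1 − n/N)·s²/n.
f = 3333/21311 = 0.15639810; Var(ȳ) = 0.84360190·68.1/3333 = 0.01723651.
Var(Ŷ) = 21311² · 0.01723651 = 7.8281113 × 10^6.
SE(Ŷ) = √(7.8281113 × 10^6) = 2797.9.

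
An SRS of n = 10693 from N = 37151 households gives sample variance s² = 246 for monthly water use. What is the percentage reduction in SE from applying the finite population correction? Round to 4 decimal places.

f = n/N = 10693/37151 = 0.28782536.
SE_no-fpc = √(s²/n) = 0.15167632; SE_fpc = √((1−f)s²/n) = 0.12800031.
Ratio = √(1−f) = 0.84390440. Reduction = 100·(1 − 0.84390440) = 15.6096%.

15.6096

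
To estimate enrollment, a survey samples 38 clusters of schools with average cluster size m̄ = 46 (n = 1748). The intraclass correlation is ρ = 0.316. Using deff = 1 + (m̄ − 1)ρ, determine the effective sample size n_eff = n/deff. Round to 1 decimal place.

114.8

deff = 1 + (46 − 1)·0.316 = 1 + 14.22 = 15.22.
n_eff = 1748 / 15.22 = 114.8.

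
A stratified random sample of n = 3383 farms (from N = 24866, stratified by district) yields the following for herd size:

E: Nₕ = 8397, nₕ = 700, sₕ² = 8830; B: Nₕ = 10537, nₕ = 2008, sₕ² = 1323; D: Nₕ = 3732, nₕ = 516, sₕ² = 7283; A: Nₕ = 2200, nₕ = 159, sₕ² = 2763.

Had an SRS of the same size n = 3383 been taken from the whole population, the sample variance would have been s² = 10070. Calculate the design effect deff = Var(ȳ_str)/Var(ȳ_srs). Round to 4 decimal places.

Var(ȳ_str) = Σ Wₕ²(1−fₕ)sₕ²/nₕ with Wₕ = Nₕ/24866:
  E: (8397/24866)²·(1−700/8397)·8830/700 = 1.3185495
  B: (10537/24866)²·(1−2008/10537)·1323/2008 = 0.095763359
  D: (3732/24866)²·(1−516/3732)·7283/516 = 0.27397215
  A: (2200/24866)²·(1−159/2200)·2763/159 = 0.12619367
  → Var(ȳ_str) = 1.8144787.
Var(ȳ_srs) = (1 − 3383/24866)·10070/3383 = 2.5716773.
deff = 1.8144787 / 2.5716773 = 0.7056.

0.7056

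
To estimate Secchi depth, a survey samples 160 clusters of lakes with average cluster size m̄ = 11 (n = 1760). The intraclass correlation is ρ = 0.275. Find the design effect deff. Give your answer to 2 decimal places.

deff = 1 + (11 − 1)·0.275 = 1 + 2.75 = 3.75.

3.75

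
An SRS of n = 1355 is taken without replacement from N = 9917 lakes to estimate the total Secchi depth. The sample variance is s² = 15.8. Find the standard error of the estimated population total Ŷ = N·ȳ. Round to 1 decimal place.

995.0

Var(Ŷ) = N²·Var(ȳ) = N²·(1 − n/N)·s²/n.
f = 1355/9917 = 0.13663406; Var(ȳ) = 0.86336594·15.8/1355 = 0.010067293.
Var(Ŷ) = 9917² · 0.010067293 = 990086.95.
SE(Ŷ) = √(990086.95) = 995.0.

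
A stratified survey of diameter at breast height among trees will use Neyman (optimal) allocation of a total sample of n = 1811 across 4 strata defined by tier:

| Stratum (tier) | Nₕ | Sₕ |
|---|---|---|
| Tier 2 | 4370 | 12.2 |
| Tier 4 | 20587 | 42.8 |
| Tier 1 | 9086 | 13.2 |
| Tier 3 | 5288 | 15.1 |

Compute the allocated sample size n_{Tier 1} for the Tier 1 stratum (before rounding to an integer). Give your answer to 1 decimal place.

Neyman allocation: nₕ = n·NₕSₕ / Σⱼ NⱼSⱼ.
Σ NⱼSⱼ = 4370·12.2 + 20587·42.8 + 9086·13.2 + 5288·15.1 = 1.1342216 × 10^6.
n_{Tier 1} = 1811·9086·13.2 / (1.1342216 × 10^6) = 191.5.

191.5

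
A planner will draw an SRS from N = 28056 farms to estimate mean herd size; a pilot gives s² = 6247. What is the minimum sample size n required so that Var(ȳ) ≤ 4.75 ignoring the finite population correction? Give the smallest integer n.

1316

Without fpc, n₀ = s²/D = 6247/4.75 = 1315.1579.
Rounding up, n = 1316.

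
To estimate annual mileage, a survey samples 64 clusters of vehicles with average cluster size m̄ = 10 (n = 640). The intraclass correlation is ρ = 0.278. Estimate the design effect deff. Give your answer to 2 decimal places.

3.50

deff = 1 + (10 − 1)·0.278 = 1 + 2.502 = 3.502.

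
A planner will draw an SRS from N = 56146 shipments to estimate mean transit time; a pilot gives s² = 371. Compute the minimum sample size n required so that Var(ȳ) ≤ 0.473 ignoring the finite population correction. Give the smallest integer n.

Without fpc, n₀ = s²/D = 371/0.473 = 784.3552.
Rounding up, n = 785.

785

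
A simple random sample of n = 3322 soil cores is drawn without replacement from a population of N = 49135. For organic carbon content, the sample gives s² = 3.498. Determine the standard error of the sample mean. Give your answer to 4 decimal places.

Under SRS without replacement, Var(ȳ) = (1 − f)·s²/n with f = n/N = 3322/49135 = 0.06760965.
Var(ȳ) = (1 − 0.06760965)·3.498/3322 = 0.93239035·0.0010529801 = 9.8178852 × 10^-4.
SE(ȳ) = √(9.8178852 × 10^-4) = 0.0313.

0.0313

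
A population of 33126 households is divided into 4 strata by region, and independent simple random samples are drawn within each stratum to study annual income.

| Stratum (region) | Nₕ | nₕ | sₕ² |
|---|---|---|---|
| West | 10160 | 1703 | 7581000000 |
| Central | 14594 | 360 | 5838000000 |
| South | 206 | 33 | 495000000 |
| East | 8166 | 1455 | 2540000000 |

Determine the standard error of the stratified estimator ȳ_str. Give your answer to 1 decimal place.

1872.5

Var(ȳ_str) = Σₕ Wₕ²(1 − fₕ)sₕ²/nₕ with Wₕ = Nₕ/N, N = 33126.
West: Wₕ = 0.30670772; term = 0.30670772²·(1 − 0.16761811)·7581000000/1703 = 348565.09.
Central: Wₕ = 0.44056028; term = 0.44056028²·(1 − 0.02466767)·5838000000/360 = 3.0699047 × 10^6.
South: Wₕ = 0.00621868; term = 0.00621868²·(1 − 0.16019417)·495000000/33 = 487.15435.
East: Wₕ = 0.24651331; term = 0.24651331²·(1 − 0.17817781)·2540000000/1455 = 87182.505.
Sum = 3.5061394 × 10^6.
SE = √(3.5061394 × 10^6) = 1872.5.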